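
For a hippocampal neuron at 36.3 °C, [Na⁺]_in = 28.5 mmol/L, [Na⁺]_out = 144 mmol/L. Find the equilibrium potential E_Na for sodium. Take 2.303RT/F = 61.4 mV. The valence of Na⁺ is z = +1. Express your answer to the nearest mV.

E = (61.4/z) · log₁₀([Na⁺]_out/[Na⁺]_in) with z = +1.
= (61.4/1) · log₁₀(144/28.5) = 61.40 · log₁₀(5.053)
= 61.40 · (0.7035) = 43.20 mV

43 mV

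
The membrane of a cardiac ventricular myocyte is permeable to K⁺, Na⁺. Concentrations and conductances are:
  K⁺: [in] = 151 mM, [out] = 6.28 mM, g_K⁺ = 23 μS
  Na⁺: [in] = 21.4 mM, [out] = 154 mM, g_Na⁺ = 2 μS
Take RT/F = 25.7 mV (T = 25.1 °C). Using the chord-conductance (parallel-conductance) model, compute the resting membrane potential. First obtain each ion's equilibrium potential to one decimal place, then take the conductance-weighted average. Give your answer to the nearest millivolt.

-71 mV

E_K⁺ = (25.7/1)·ln(6.28/151) = -81.7 mV
E_Na⁺ = (25.7/1)·ln(154/21.4) = 50.7 mV
Vm = (Σ gᵢEᵢ)/(Σ gᵢ) = (23·-81.7 + 2·50.7) / (23 + 2)
= -1777.70 / 25 = -71.11 mV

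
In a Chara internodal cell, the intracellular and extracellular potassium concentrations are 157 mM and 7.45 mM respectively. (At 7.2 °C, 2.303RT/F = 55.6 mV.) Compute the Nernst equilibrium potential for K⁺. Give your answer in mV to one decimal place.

E = (55.6/z) · log₁₀([K⁺]_out/[K⁺]_in) with z = +1.
= (55.6/1) · log₁₀(7.45/157) = 55.60 · log₁₀(0.04745)
= 55.60 · (-1.3237) = -73.60 mV

-73.6 mV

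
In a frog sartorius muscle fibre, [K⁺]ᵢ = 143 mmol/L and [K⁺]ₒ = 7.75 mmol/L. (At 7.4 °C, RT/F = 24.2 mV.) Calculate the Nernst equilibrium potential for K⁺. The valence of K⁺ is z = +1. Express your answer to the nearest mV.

E = (24.2/z) · ln([K⁺]_out/[K⁺]_in) with z = +1.
= (24.2/1) · ln(7.75/143) = 24.20 · ln(0.0542)
= 24.20 · (-2.9152) = -70.55 mV

-71 mV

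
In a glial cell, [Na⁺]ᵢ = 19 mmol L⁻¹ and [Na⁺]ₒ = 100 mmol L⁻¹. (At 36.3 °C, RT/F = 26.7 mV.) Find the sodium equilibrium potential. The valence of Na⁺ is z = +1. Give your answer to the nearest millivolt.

E = (26.7/z) · ln([Na⁺]_out/[Na⁺]_in) with z = +1.
= (26.7/1) · ln(100/19) = 26.70 · ln(5.263)
= 26.70 · (1.6607) = 44.34 mV

44 mV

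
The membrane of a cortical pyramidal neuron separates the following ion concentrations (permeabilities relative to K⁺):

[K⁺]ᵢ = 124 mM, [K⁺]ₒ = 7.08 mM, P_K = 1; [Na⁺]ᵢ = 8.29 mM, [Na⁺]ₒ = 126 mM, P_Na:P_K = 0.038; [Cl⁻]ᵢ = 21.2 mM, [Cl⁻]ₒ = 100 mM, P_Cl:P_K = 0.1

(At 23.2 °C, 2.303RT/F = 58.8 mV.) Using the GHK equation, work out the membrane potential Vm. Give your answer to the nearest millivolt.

-58 mV

Vm = 58.8 · log₁₀[(Σ P·[cation]ₒ + Σ P·[anion]ᵢ) / (Σ P·[cation]ᵢ + Σ P·[anion]ₒ)]
Numerator = 1×7.08 + 0.038×126 + 0.1×21.2 = 13.99
Denominator = 1×124 + 0.038×8.29 + 0.1×100 = 134.3
Vm = 58.8 · log₁₀(0.10414) = 58.8 × (-0.9824) = -57.76 mV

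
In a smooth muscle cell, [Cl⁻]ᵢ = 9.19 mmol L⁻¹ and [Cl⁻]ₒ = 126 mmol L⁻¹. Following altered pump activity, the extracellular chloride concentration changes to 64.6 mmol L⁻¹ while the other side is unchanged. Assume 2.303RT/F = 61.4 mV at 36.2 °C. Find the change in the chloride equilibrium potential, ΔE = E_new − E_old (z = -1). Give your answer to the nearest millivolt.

18 mV

E_old = (61.4/-1)·log₁₀(126/9.19) = -69.82 mV
E_new = (61.4/-1)·log₁₀(64.6/9.19) = -52.00 mV
ΔE = -52.00 − (-69.82) = 17.81 mV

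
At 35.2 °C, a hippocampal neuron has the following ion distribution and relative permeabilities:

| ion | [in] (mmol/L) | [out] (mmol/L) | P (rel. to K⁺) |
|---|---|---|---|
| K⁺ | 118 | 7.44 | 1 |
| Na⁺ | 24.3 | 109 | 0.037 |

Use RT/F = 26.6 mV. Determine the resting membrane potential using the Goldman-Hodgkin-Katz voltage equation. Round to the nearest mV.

-62 mV

Vm = 26.6 · ln[(Σ P·[cation]ₒ + Σ P·[anion]ᵢ) / (Σ P·[cation]ᵢ + Σ P·[anion]ₒ)]
Numerator = 1×7.44 + 0.037×109 = 11.47
Denominator = 1×118 + 0.037×24.3 = 118.9
Vm = 26.6 · ln(0.096494) = 26.6 × (-2.3383) = -62.20 mV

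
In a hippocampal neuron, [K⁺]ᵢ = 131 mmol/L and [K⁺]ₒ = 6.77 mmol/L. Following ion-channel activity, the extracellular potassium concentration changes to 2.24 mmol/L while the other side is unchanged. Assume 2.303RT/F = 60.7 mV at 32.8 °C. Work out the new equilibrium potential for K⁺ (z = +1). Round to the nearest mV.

After the shift: [K⁺]_out = 2.24, [K⁺]_in = 131 mmol/L.
E_new = (60.7/1)·log₁₀(2.24/131) = 60.70 · (-1.7670) = -107.26 mV

-107 mV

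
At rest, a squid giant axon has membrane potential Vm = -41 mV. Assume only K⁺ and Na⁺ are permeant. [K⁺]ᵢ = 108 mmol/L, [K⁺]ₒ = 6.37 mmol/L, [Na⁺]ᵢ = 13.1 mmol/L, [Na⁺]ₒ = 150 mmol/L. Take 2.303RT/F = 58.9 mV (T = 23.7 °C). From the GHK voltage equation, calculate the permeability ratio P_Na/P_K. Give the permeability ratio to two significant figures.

0.10

Let α = P_Na/P_K. GHK: Vm = 58.9·log₁₀[(Kₒ + α·Naₒ)/(Kᵢ + α·Naᵢ)].
10^(Vm/58.9) = 10^(-41.0/58.9) = 0.20133
So 0.20133·(Kᵢ + α·Naᵢ) = Kₒ + α·Naₒ → α = (0.20133·108.0 − 6.37) / (150.0 − 0.20133·13.1)
α = (21.74 − 6.37) / (150.0 − 2.637) = 15.37/147.4 = 0.1043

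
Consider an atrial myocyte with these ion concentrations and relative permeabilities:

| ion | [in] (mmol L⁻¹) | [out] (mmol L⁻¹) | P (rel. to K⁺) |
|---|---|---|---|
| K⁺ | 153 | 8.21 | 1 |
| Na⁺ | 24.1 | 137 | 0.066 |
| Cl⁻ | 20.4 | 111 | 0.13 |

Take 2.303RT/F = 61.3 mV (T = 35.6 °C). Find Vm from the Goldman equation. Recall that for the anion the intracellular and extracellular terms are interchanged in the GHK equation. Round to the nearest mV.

-57 mV

Vm = 61.3 · log₁₀[(Σ P·[cation]ₒ + Σ P·[anion]ᵢ) / (Σ P·[cation]ᵢ + Σ P·[anion]ₒ)]
Numerator = 1×8.21 + 0.066×137 + 0.13×20.4 = 19.9
Denominator = 1×153 + 0.066×24.1 + 0.13×111 = 169
Vm = 61.3 · log₁₀(0.11776) = 61.3 × (-0.9290) = -56.95 mV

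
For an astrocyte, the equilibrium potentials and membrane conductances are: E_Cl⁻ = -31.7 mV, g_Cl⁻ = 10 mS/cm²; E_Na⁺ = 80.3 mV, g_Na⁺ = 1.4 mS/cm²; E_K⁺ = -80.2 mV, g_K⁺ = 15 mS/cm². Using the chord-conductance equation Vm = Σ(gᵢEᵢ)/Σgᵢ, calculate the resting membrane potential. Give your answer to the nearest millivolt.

Σ gᵢEᵢ = 10·(-31.7) + 1.4·(80.3) + 15·(-80.2) = -1407.58
Σ gᵢ = 10 + 1.4 + 15 = 26.4
Vm = -1407.58 / 26.4 = -53.32 mV

-53 mV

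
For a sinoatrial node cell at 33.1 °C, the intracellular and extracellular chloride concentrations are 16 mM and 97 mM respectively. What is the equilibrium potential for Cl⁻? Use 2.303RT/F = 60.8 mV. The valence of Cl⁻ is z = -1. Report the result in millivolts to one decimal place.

-47.6 mV

E = (60.8/z) · log₁₀([Cl⁻]_out/[Cl⁻]_in) with z = -1.
For an anion, dividing by z = -1 reverses the sign.
= (60.8/-1) · log₁₀(97/16) = -60.80 · log₁₀(6.062)
= -60.80 · (0.7827) = -47.59 mV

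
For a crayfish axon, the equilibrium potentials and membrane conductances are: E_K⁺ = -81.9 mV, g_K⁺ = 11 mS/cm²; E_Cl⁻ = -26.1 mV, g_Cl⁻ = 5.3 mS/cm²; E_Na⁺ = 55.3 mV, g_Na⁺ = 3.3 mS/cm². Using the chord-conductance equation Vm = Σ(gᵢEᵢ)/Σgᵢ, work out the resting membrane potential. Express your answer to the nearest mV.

Σ gᵢEᵢ = 11·(-81.9) + 5.3·(-26.1) + 3.3·(55.3) = -856.74
Σ gᵢ = 11 + 5.3 + 3.3 = 19.6
Vm = -856.74 / 19.6 = -43.71 mV

-44 mV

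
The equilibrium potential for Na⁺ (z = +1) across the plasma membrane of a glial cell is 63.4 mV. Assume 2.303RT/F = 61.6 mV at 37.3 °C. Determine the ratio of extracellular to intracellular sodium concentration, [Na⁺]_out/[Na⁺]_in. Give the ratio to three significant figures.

log₁₀([out]/[in]) = E·z/(61.6) = 63.4 × 1 / 61.6 = 1.0292
[out]/[in] = 10^(1.0292) = 10.7

10.7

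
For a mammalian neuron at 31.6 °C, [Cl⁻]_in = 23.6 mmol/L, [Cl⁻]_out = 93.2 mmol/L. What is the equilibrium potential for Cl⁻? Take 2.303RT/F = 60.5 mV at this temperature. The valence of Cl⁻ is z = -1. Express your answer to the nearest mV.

-36 mV

E = (60.5/z) · log₁₀([Cl⁻]_out/[Cl⁻]_in) with z = -1.
For an anion, dividing by z = -1 reverses the sign.
= (60.5/-1) · log₁₀(93.2/23.6) = -60.50 · log₁₀(3.949)
= -60.50 · (0.5965) = -36.09 mV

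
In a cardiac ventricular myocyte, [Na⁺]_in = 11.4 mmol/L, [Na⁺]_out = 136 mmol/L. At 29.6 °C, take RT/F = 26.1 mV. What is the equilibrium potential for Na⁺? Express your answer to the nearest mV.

65 mV

E = (26.1/z) · ln([Na⁺]_out/[Na⁺]_in) with z = +1.
= (26.1/1) · ln(136/11.4) = 26.10 · ln(11.93)
= 26.10 · (2.4790) = 64.70 mV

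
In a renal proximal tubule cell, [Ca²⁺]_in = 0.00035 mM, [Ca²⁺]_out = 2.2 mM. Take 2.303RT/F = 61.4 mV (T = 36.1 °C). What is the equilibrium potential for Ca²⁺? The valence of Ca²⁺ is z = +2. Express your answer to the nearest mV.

117 mV

E = (61.4/z) · log₁₀([Ca²⁺]_out/[Ca²⁺]_in) with z = +2.
= (61.4/2) · log₁₀(2.2/0.00035) = 30.70 · log₁₀(6286)
= 30.70 · (3.7984) = 116.61 mV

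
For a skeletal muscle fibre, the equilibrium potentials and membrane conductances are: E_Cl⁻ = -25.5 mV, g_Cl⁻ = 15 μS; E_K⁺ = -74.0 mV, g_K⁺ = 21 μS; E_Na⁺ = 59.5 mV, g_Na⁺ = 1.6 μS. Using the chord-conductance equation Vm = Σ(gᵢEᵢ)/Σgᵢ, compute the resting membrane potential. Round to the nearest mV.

-49 mV

Σ gᵢEᵢ = 15·(-25.5) + 21·(-74.0) + 1.6·(59.5) = -1841.30
Σ gᵢ = 15 + 21 + 1.6 = 37.6
Vm = -1841.30 / 37.6 = -48.97 mV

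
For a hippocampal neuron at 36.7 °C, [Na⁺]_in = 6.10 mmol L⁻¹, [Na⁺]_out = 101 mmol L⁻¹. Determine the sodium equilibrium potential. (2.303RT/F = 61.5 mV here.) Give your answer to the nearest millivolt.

75 mV

E = (61.5/z) · log₁₀([Na⁺]_out/[Na⁺]_in) with z = +1.
= (61.5/1) · log₁₀(101/6.10) = 61.50 · log₁₀(16.56)
= 61.50 · (1.2190) = 74.97 mV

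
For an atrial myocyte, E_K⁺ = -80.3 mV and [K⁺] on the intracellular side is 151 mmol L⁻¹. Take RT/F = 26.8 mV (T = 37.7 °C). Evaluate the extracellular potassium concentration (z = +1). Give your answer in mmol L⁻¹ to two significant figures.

7.5 mmol L⁻¹

Nernst: E = (26.8/1) · ln([out]/[in]), so ln([out]/[in]) = -80.3 × 1 / 26.8 = -2.9963.
[out]/[in] = e^(-2.9963) = 0.04997.
[out] = 0.04997 × 151 = 7.546 mmol L⁻¹.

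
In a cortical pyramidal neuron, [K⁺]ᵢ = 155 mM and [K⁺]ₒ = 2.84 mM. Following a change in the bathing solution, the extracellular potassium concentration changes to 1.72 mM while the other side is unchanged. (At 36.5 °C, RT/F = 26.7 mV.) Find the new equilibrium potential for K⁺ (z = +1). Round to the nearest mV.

After the shift: [K⁺]_out = 1.72, [K⁺]_in = 155 mM.
E_new = (26.7/1)·ln(1.72/155) = 26.70 · (-4.5011) = -120.18 mV

-120 mV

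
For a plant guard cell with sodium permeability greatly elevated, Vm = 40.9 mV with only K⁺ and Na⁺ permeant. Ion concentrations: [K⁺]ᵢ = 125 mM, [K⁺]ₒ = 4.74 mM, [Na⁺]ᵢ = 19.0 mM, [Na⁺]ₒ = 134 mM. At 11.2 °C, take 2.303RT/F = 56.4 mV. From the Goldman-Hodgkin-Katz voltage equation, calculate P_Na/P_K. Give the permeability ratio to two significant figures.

20

Let α = P_Na/P_K. GHK: Vm = 56.4·log₁₀[(Kₒ + α·Naₒ)/(Kᵢ + α·Naᵢ)].
10^(Vm/56.4) = 10^(40.9/56.4) = 5.311
So 5.311·(Kᵢ + α·Naᵢ) = Kₒ + α·Naₒ → α = (5.311·125.0 − 4.74) / (134.0 − 5.311·19.0)
α = (663.9 − 4.74) / (134.0 − 100.9) = 659.1/33.09 = 19.92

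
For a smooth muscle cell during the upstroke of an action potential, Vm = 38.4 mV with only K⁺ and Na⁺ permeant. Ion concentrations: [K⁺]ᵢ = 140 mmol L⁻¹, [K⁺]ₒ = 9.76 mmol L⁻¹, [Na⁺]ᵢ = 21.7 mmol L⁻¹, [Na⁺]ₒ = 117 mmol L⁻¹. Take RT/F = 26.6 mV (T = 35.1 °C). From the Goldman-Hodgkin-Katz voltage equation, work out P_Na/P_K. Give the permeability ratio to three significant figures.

Let α = P_Na/P_K. GHK: Vm = 26.6·ln[(Kₒ + α·Naₒ)/(Kᵢ + α·Naᵢ)].
e^(Vm/26.6) = e^(38.4/26.6) = 4.236
So 4.236·(Kᵢ + α·Naᵢ) = Kₒ + α·Naₒ → α = (4.236·140.0 − 9.76) / (117.0 − 4.236·21.7)
α = (593 − 9.76) / (117.0 − 91.92) = 583.3/25.08 = 23.26

23.3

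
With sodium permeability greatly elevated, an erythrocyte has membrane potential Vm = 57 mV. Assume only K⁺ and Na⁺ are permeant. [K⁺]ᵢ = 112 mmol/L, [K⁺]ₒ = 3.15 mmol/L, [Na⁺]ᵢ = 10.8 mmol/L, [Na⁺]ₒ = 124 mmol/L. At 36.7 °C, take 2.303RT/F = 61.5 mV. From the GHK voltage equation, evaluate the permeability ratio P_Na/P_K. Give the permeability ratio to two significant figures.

Let α = P_Na/P_K. GHK: Vm = 61.5·log₁₀[(Kₒ + α·Naₒ)/(Kᵢ + α·Naᵢ)].
10^(Vm/61.5) = 10^(57.0/61.5) = 8.4495
So 8.4495·(Kᵢ + α·Naᵢ) = Kₒ + α·Naₒ → α = (8.4495·112.0 − 3.15) / (124.0 − 8.4495·10.8)
α = (946.3 − 3.15) / (124.0 − 91.25) = 943.2/32.75 = 28.8

29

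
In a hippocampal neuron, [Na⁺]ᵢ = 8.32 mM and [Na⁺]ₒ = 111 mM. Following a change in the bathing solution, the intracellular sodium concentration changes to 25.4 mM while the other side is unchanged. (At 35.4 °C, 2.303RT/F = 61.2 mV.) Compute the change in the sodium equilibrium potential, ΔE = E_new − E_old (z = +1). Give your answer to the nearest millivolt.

E_old = (61.2/1)·log₁₀(111/8.32) = 68.86 mV
E_new = (61.2/1)·log₁₀(111/25.4) = 39.20 mV
ΔE = 39.20 − (68.86) = -29.66 mV

-30 mV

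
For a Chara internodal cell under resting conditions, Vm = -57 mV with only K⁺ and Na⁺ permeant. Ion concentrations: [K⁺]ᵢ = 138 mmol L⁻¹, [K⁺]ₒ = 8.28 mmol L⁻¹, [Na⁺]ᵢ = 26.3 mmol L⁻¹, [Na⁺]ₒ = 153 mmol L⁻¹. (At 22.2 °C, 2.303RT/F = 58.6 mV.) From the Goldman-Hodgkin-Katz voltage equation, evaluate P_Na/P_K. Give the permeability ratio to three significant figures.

0.0427

Let α = P_Na/P_K. GHK: Vm = 58.6·log₁₀[(Kₒ + α·Naₒ)/(Kᵢ + α·Naᵢ)].
10^(Vm/58.6) = 10^(-57.0/58.6) = 0.10649
So 0.10649·(Kᵢ + α·Naᵢ) = Kₒ + α·Naₒ → α = (0.10649·138.0 − 8.28) / (153.0 − 0.10649·26.3)
α = (14.7 − 8.28) / (153.0 − 2.801) = 6.415/150.2 = 0.04271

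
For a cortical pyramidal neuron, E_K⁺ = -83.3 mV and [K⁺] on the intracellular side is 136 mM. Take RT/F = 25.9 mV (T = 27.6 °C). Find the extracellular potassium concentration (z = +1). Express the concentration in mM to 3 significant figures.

Nernst: E = (25.9/1) · ln([out]/[in]), so ln([out]/[in]) = -83.3 × 1 / 25.9 = -3.2162.
[out]/[in] = e^(-3.2162) = 0.04011.
[out] = 0.04011 × 136 = 5.454 mM.

5.45 mM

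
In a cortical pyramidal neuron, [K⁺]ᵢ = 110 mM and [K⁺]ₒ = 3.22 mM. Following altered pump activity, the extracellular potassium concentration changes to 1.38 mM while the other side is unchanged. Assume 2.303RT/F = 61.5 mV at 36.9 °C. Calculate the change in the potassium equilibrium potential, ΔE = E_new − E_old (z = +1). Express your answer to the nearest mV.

-23 mV

E_old = (61.5/1)·log₁₀(3.22/110) = -94.31 mV
E_new = (61.5/1)·log₁₀(1.38/110) = -116.94 mV
ΔE = -116.94 − (-94.31) = -22.63 mV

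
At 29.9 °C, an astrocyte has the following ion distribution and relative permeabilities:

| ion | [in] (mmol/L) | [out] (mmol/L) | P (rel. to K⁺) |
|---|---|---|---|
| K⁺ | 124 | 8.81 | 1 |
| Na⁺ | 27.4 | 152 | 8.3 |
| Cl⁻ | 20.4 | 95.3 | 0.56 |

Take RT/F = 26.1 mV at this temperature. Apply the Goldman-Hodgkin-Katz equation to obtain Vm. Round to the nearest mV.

Vm = 26.1 · ln[(Σ P·[cation]ₒ + Σ P·[anion]ᵢ) / (Σ P·[cation]ᵢ + Σ P·[anion]ₒ)]
Numerator = 1×8.81 + 8.3×152 + 0.56×20.4 = 1282
Denominator = 1×124 + 8.3×27.4 + 0.56×95.3 = 404.8
Vm = 26.1 · ln(3.1667) = 26.1 × (1.1527) = 30.09 mV

30 mV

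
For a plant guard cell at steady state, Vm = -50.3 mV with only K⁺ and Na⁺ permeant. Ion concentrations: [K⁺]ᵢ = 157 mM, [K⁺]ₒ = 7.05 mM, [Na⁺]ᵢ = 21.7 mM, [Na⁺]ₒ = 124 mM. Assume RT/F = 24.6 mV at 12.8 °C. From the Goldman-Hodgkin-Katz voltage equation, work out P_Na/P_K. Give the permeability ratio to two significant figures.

0.11

Let α = P_Na/P_K. GHK: Vm = 24.6·ln[(Kₒ + α·Naₒ)/(Kᵢ + α·Naᵢ)].
e^(Vm/24.6) = e^(-50.3/24.6) = 0.12942
So 0.12942·(Kᵢ + α·Naᵢ) = Kₒ + α·Naₒ → α = (0.12942·157.0 − 7.05) / (124.0 − 0.12942·21.7)
α = (20.32 − 7.05) / (124.0 − 2.808) = 13.27/121.2 = 0.1095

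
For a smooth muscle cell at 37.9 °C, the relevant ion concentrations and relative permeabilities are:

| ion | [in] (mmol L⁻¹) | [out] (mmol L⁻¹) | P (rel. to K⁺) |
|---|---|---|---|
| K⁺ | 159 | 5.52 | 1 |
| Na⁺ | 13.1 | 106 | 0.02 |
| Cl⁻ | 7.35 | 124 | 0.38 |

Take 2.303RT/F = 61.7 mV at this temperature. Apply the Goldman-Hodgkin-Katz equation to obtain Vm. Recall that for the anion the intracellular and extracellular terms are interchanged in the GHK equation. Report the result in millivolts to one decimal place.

-80.0 mV

Vm = 61.7 · log₁₀[(Σ P·[cation]ₒ + Σ P·[anion]ᵢ) / (Σ P·[cation]ᵢ + Σ P·[anion]ₒ)]
Numerator = 1×5.52 + 0.02×106 + 0.38×7.35 = 10.43
Denominator = 1×159 + 0.02×13.1 + 0.38×124 = 206.4
Vm = 61.7 · log₁₀(0.050552) = 61.7 × (-1.2963) = -79.98 mV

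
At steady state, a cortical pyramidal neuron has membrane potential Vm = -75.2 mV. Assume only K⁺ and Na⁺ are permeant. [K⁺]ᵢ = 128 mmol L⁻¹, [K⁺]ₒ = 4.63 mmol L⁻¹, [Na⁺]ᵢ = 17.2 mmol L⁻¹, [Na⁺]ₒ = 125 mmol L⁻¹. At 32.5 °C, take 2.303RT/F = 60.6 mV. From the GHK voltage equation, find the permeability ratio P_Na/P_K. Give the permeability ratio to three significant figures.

0.0219

Let α = P_Na/P_K. GHK: Vm = 60.6·log₁₀[(Kₒ + α·Naₒ)/(Kᵢ + α·Naᵢ)].
10^(Vm/60.6) = 10^(-75.2/60.6) = 0.057422
So 0.057422·(Kᵢ + α·Naᵢ) = Kₒ + α·Naₒ → α = (0.057422·128.0 − 4.63) / (125.0 − 0.057422·17.2)
α = (7.35 − 4.63) / (125.0 − 0.9877) = 2.72/124 = 0.02193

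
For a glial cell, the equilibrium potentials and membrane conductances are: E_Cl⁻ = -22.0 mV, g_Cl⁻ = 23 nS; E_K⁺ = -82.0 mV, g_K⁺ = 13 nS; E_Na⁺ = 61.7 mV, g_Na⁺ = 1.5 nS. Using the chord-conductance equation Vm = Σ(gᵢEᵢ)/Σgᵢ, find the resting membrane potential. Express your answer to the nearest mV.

-39 mV

Σ gᵢEᵢ = 23·(-22.0) + 13·(-82.0) + 1.5·(61.7) = -1479.45
Σ gᵢ = 23 + 13 + 1.5 = 37.5
Vm = -1479.45 / 37.5 = -39.45 mV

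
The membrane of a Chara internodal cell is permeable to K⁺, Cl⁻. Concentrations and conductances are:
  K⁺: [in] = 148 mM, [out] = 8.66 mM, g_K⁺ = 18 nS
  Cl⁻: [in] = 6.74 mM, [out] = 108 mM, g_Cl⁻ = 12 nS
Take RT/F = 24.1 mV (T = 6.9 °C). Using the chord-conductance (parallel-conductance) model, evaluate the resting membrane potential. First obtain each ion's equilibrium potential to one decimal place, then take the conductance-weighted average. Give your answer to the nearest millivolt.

-68 mV

E_K⁺ = (24.1/1)·ln(8.66/148) = -68.4 mV
E_Cl⁻ = (24.1/-1)·ln(108/6.74) = -66.9 mV
Vm = (Σ gᵢEᵢ)/(Σ gᵢ) = (18·-68.4 + 12·-66.9) / (18 + 12)
= -2034.00 / 30 = -67.80 mV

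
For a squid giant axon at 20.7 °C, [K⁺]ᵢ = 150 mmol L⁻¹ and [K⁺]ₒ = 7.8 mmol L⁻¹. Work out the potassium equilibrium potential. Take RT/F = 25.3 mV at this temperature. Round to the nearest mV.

-75 mV

E = (25.3/z) · ln([K⁺]_out/[K⁺]_in) with z = +1.
= (25.3/1) · ln(7.8/150) = 25.30 · ln(0.052)
= 25.30 · (-2.9565) = -74.80 mV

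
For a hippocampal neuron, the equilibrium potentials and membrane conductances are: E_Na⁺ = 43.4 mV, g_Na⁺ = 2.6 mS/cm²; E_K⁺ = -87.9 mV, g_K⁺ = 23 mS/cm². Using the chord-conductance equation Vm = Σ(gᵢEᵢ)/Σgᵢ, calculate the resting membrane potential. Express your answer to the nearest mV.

Σ gᵢEᵢ = 2.6·(43.4) + 23·(-87.9) = -1908.86
Σ gᵢ = 2.6 + 23 = 25.6
Vm = -1908.86 / 25.6 = -74.56 mV

-75 mV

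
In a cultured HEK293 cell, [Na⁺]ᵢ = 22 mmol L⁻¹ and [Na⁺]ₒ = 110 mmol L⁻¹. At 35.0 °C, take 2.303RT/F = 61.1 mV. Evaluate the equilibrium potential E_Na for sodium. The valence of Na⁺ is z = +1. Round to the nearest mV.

E = (61.1/z) · log₁₀([Na⁺]_out/[Na⁺]_in) with z = +1.
= (61.1/1) · log₁₀(110/22) = 61.10 · log₁₀(5)
= 61.10 · (0.6990) = 42.71 mV

43 mV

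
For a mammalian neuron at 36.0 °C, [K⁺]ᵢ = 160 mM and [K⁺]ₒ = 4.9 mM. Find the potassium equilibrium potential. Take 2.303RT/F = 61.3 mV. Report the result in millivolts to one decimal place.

-92.8 mV

E = (61.3/z) · log₁₀([K⁺]_out/[K⁺]_in) with z = +1.
= (61.3/1) · log₁₀(4.9/160) = 61.30 · log₁₀(0.03063)
= 61.30 · (-1.5139) = -92.80 mV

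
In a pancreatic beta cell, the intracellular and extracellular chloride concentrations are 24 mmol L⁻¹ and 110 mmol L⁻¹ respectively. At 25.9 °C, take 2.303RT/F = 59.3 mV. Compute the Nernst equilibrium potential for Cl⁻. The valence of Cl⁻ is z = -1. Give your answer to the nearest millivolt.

-39 mV

E = (59.3/z) · log₁₀([Cl⁻]_out/[Cl⁻]_in) with z = -1.
For an anion, dividing by z = -1 reverses the sign.
= (59.3/-1) · log₁₀(110/24) = -59.30 · log₁₀(4.583)
= -59.30 · (0.6612) = -39.21 mV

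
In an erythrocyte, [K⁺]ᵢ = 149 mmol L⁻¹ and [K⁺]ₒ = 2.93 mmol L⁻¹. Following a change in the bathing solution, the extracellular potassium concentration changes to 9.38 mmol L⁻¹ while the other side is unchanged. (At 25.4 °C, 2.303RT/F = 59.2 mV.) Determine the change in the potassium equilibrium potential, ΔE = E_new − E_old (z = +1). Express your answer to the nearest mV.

30 mV

E_old = (59.2/1)·log₁₀(2.93/149) = -101.01 mV
E_new = (59.2/1)·log₁₀(9.38/149) = -71.10 mV
ΔE = -71.10 − (-101.01) = 29.92 mV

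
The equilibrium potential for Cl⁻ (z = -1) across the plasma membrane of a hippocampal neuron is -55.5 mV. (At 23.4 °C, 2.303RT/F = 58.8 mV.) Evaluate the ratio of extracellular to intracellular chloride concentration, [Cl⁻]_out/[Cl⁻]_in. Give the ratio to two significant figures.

8.8

log₁₀([out]/[in]) = E·z/(58.8) = -55.5 × -1 / 58.8 = 0.9439
[out]/[in] = 10^(0.9439) = 8.788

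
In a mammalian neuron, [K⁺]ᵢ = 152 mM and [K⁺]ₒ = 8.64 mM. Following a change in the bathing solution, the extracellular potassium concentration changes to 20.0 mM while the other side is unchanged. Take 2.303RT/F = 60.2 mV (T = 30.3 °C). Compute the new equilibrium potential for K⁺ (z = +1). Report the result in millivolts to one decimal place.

-53.0 mV

After the shift: [K⁺]_out = 20.0, [K⁺]_in = 152 mM.
E_new = (60.2/1)·log₁₀(20.0/152) = 60.20 · (-0.8808) = -53.02 mV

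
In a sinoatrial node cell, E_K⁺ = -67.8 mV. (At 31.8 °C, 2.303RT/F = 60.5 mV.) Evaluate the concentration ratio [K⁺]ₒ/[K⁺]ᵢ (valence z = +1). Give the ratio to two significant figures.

log₁₀([out]/[in]) = E·z/(60.5) = -67.8 × 1 / 60.5 = -1.1207
[out]/[in] = 10^(-1.1207) = 0.07574

0.076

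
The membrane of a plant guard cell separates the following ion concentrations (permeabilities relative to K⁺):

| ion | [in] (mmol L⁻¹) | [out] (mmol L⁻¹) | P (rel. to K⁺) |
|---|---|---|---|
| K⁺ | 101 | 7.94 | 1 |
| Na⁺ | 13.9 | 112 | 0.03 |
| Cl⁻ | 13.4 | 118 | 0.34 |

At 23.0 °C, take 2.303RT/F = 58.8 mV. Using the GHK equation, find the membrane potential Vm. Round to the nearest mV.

-56 mV

Vm = 58.8 · log₁₀[(Σ P·[cation]ₒ + Σ P·[anion]ᵢ) / (Σ P·[cation]ᵢ + Σ P·[anion]ₒ)]
Numerator = 1×7.94 + 0.03×112 + 0.34×13.4 = 15.86
Denominator = 1×101 + 0.03×13.9 + 0.34×118 = 141.5
Vm = 58.8 · log₁₀(0.11203) = 58.8 × (-0.9507) = -55.90 mV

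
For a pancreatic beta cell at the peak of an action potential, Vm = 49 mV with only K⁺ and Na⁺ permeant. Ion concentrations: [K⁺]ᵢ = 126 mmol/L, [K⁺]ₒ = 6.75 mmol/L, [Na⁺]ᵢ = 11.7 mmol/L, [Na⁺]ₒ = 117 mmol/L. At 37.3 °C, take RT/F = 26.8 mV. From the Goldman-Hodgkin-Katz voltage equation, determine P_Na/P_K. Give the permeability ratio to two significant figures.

Let α = P_Na/P_K. GHK: Vm = 26.8·ln[(Kₒ + α·Naₒ)/(Kᵢ + α·Naᵢ)].
e^(Vm/26.8) = e^(49.0/26.8) = 6.2237
So 6.2237·(Kᵢ + α·Naᵢ) = Kₒ + α·Naₒ → α = (6.2237·126.0 − 6.75) / (117.0 − 6.2237·11.7)
α = (784.2 − 6.75) / (117.0 − 72.82) = 777.4/44.18 = 17.6

18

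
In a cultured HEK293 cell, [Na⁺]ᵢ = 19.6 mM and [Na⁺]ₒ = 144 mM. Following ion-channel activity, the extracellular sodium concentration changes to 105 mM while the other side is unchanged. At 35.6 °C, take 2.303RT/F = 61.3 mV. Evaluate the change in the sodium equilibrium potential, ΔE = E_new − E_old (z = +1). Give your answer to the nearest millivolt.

-8 mV

E_old = (61.3/1)·log₁₀(144/19.6) = 53.09 mV
E_new = (61.3/1)·log₁₀(105/19.6) = 44.68 mV
ΔE = 44.68 − (53.09) = -8.41 mV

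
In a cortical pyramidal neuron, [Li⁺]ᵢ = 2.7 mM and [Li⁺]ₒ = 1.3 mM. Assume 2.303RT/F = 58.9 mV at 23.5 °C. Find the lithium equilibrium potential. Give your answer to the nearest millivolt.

-19 mV

E = (58.9/z) · log₁₀([Li⁺]_out/[Li⁺]_in) with z = +1.
= (58.9/1) · log₁₀(1.3/2.7) = 58.90 · log₁₀(0.4815)
= 58.90 · (-0.3174) = -18.70 mV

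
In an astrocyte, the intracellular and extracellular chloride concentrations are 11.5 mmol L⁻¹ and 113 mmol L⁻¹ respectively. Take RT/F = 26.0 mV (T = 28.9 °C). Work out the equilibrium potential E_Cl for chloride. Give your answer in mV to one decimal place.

-59.4 mV

E = (26.0/z) · ln([Cl⁻]_out/[Cl⁻]_in) with z = -1.
For an anion, dividing by z = -1 reverses the sign.
= (26.0/-1) · ln(113/11.5) = -26.00 · ln(9.826)
= -26.00 · (2.2850) = -59.41 mV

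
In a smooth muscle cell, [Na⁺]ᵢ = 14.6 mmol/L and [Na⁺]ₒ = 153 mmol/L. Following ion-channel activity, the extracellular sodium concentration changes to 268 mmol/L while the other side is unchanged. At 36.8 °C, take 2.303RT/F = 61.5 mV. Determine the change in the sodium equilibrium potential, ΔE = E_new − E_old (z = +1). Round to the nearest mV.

E_old = (61.5/1)·log₁₀(153/14.6) = 62.75 mV
E_new = (61.5/1)·log₁₀(268/14.6) = 77.72 mV
ΔE = 77.72 − (62.75) = 14.97 mV

15 mV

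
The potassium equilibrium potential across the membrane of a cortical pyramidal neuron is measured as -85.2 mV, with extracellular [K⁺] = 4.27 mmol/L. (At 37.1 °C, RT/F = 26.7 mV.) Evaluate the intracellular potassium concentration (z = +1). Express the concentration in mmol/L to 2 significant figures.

Nernst: E = (26.7/1) · ln([out]/[in]), so ln([out]/[in]) = -85.2 × 1 / 26.7 = -3.1910.
[out]/[in] = e^(-3.1910) = 0.04113.
[in] = 4.27 / 0.04113 = 103.8 mmol/L.

100 mmol/L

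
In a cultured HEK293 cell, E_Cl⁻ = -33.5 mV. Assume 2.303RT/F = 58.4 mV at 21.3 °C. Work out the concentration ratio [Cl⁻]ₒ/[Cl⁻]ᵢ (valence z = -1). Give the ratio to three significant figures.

3.75

log₁₀([out]/[in]) = E·z/(58.4) = -33.5 × -1 / 58.4 = 0.5736
[out]/[in] = 10^(0.5736) = 3.747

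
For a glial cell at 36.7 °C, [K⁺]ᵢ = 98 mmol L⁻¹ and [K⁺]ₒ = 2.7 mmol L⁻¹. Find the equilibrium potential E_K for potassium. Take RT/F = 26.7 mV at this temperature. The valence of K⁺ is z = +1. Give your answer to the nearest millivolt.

-96 mV

E = (26.7/z) · ln([K⁺]_out/[K⁺]_in) with z = +1.
= (26.7/1) · ln(2.7/98) = 26.70 · ln(0.02755)
= 26.70 · (-3.5917) = -95.90 mV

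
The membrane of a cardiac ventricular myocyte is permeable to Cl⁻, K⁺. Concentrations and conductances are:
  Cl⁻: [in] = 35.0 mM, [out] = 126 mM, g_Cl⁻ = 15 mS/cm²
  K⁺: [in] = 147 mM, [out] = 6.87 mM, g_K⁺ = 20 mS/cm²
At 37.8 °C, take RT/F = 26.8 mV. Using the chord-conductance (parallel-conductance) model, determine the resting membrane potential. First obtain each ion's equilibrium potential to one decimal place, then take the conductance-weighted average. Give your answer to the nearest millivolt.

-62 mV

E_Cl⁻ = (26.8/-1)·ln(126/35.0) = -34.3 mV
E_K⁺ = (26.8/1)·ln(6.87/147) = -82.1 mV
Vm = (Σ gᵢEᵢ)/(Σ gᵢ) = (15·-34.3 + 20·-82.1) / (15 + 20)
= -2156.50 / 35 = -61.61 mV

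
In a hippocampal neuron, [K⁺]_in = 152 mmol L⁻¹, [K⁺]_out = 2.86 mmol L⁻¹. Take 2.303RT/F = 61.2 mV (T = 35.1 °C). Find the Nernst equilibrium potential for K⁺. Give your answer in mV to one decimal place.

-105.6 mV

E = (61.2/z) · log₁₀([K⁺]_out/[K⁺]_in) with z = +1.
= (61.2/1) · log₁₀(2.86/152) = 61.20 · log₁₀(0.01882)
= 61.20 · (-1.7255) = -105.60 mV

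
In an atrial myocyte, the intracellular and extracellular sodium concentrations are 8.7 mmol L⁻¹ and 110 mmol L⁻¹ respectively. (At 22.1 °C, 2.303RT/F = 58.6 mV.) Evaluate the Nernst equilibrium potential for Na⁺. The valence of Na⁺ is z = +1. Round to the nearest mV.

65 mV

E = (58.6/z) · log₁₀([Na⁺]_out/[Na⁺]_in) with z = +1.
= (58.6/1) · log₁₀(110/8.7) = 58.60 · log₁₀(12.64)
= 58.60 · (1.1019) = 64.57 mV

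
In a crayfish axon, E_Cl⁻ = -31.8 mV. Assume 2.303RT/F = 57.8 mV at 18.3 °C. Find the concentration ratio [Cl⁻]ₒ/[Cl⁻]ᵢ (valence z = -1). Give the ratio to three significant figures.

3.55

log₁₀([out]/[in]) = E·z/(57.8) = -31.8 × -1 / 57.8 = 0.5502
[out]/[in] = 10^(0.5502) = 3.55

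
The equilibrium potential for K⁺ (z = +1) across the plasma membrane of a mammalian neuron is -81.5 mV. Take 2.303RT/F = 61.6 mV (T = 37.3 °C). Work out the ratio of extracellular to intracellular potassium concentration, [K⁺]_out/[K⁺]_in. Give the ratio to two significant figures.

0.048

log₁₀([out]/[in]) = E·z/(61.6) = -81.5 × 1 / 61.6 = -1.3231
[out]/[in] = 10^(-1.3231) = 0.04753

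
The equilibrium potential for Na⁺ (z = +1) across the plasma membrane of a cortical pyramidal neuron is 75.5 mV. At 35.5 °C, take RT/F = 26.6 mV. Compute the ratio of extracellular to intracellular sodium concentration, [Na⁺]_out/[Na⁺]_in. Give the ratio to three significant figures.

17.1

ln([out]/[in]) = E·z/(26.6) = 75.5 × 1 / 26.6 = 2.8383
[out]/[in] = e^(2.8383) = 17.09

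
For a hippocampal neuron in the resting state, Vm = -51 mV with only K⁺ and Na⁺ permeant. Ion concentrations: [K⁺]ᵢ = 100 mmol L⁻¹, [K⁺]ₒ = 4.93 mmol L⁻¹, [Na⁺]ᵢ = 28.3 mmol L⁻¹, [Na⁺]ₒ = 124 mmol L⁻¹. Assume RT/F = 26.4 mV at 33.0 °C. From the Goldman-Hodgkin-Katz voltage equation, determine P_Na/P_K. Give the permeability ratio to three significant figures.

Let α = P_Na/P_K. GHK: Vm = 26.4·ln[(Kₒ + α·Naₒ)/(Kᵢ + α·Naᵢ)].
e^(Vm/26.4) = e^(-51.0/26.4) = 0.14488
So 0.14488·(Kᵢ + α·Naᵢ) = Kₒ + α·Naₒ → α = (0.14488·100.0 − 4.93) / (124.0 − 0.14488·28.3)
α = (14.49 − 4.93) / (124.0 − 4.1) = 9.558/119.9 = 0.07972

0.0797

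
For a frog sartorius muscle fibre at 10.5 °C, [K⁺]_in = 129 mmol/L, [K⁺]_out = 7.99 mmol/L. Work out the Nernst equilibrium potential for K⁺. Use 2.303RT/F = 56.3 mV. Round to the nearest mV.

-68 mV

E = (56.3/z) · log₁₀([K⁺]_out/[K⁺]_in) with z = +1.
= (56.3/1) · log₁₀(7.99/129) = 56.30 · log₁₀(0.06194)
= 56.30 · (-1.2080) = -68.01 mV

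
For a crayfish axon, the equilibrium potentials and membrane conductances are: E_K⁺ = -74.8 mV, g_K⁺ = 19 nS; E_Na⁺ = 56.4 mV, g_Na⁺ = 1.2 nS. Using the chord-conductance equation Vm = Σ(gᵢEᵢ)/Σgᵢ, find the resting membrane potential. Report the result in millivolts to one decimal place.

-67.0 mV

Σ gᵢEᵢ = 19·(-74.8) + 1.2·(56.4) = -1353.52
Σ gᵢ = 19 + 1.2 = 20.2
Vm = -1353.52 / 20.2 = -67.01 mV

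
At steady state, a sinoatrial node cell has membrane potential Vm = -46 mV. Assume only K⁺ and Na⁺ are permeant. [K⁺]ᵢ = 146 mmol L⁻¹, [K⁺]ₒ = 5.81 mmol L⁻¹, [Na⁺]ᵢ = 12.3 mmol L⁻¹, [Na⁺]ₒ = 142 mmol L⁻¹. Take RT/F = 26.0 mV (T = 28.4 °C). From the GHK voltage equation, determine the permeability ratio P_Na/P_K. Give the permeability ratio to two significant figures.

Let α = P_Na/P_K. GHK: Vm = 26.0·ln[(Kₒ + α·Naₒ)/(Kᵢ + α·Naᵢ)].
e^(Vm/26.0) = e^(-46.0/26.0) = 0.17046
So 0.17046·(Kᵢ + α·Naᵢ) = Kₒ + α·Naₒ → α = (0.17046·146.0 − 5.81) / (142.0 − 0.17046·12.3)
α = (24.89 − 5.81) / (142.0 − 2.097) = 19.08/139.9 = 0.1364

0.14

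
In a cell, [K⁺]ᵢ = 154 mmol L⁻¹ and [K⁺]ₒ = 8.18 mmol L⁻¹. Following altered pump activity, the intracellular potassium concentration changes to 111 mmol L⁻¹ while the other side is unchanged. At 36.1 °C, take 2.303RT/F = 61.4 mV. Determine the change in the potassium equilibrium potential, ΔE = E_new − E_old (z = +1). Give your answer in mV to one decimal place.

E_old = (61.4/1)·log₁₀(8.18/154) = -78.27 mV
E_new = (61.4/1)·log₁₀(8.18/111) = -69.54 mV
ΔE = -69.54 − (-78.27) = 8.73 mV

8.7 mV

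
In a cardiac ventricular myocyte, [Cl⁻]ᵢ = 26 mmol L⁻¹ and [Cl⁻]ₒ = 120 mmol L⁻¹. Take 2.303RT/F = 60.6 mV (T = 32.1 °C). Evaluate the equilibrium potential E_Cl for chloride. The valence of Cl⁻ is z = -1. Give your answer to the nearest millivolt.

-40 mV

E = (60.6/z) · log₁₀([Cl⁻]_out/[Cl⁻]_in) with z = -1.
For an anion, dividing by z = -1 reverses the sign.
= (60.6/-1) · log₁₀(120/26) = -60.60 · log₁₀(4.615)
= -60.60 · (0.6642) = -40.25 mV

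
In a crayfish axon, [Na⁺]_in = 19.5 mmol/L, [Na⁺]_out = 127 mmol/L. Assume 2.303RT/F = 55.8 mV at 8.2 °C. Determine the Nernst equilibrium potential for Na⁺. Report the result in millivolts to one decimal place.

45.4 mV

E = (55.8/z) · log₁₀([Na⁺]_out/[Na⁺]_in) with z = +1.
= (55.8/1) · log₁₀(127/19.5) = 55.80 · log₁₀(6.513)
= 55.80 · (0.8138) = 45.41 mV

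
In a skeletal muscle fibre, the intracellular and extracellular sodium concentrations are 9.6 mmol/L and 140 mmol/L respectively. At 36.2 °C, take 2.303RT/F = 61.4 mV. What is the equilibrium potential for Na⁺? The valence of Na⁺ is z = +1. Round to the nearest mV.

71 mV

E = (61.4/z) · log₁₀([Na⁺]_out/[Na⁺]_in) with z = +1.
= (61.4/1) · log₁₀(140/9.6) = 61.40 · log₁₀(14.58)
= 61.40 · (1.1639) = 71.46 mV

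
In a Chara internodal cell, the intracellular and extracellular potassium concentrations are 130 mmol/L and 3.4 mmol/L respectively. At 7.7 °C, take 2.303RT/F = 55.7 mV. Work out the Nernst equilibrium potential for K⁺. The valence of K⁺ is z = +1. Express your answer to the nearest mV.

E = (55.7/z) · log₁₀([K⁺]_out/[K⁺]_in) with z = +1.
= (55.7/1) · log₁₀(3.4/130) = 55.70 · log₁₀(0.02615)
= 55.70 · (-1.5825) = -88.14 mV

-88 mV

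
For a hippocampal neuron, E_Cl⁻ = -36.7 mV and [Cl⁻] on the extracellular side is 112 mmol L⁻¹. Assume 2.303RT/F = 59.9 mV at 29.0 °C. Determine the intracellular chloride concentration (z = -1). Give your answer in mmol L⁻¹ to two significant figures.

Nernst: E = (59.9/-1) · log₁₀([out]/[in]), so log₁₀([out]/[in]) = -36.7 × -1 / 59.9 = 0.6127.
[out]/[in] = 10^(0.6127) = 4.099.
[in] = 112 / 4.099 = 27.32 mmol L⁻¹.

27 mmol L⁻¹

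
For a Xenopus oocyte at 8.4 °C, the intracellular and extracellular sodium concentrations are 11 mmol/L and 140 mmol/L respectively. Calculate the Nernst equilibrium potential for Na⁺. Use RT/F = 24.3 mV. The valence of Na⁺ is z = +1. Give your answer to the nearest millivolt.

62 mV

E = (24.3/z) · ln([Na⁺]_out/[Na⁺]_in) with z = +1.
= (24.3/1) · ln(140/11) = 24.30 · ln(12.73)
= 24.30 · (2.5437) = 61.81 mV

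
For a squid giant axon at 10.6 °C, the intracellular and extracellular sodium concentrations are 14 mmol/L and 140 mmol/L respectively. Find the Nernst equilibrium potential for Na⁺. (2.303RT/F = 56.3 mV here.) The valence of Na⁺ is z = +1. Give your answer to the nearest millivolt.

56 mV

E = (56.3/z) · log₁₀([Na⁺]_out/[Na⁺]_in) with z = +1.
= (56.3/1) · log₁₀(140/14) = 56.30 · log₁₀(10)
= 56.30 · (1.0000) = 56.30 mV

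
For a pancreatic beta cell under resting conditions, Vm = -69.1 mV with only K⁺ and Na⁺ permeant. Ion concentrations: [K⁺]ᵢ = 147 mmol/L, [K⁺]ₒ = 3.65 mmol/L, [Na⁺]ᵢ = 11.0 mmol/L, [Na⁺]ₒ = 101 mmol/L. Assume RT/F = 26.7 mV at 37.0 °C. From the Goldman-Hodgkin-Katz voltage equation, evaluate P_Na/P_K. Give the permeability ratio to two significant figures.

Let α = P_Na/P_K. GHK: Vm = 26.7·ln[(Kₒ + α·Naₒ)/(Kᵢ + α·Naᵢ)].
e^(Vm/26.7) = e^(-69.1/26.7) = 0.075169
So 0.075169·(Kᵢ + α·Naᵢ) = Kₒ + α·Naₒ → α = (0.075169·147.0 − 3.65) / (101.0 − 0.075169·11.0)
α = (11.05 − 3.65) / (101.0 − 0.8269) = 7.4/100.2 = 0.07387

0.074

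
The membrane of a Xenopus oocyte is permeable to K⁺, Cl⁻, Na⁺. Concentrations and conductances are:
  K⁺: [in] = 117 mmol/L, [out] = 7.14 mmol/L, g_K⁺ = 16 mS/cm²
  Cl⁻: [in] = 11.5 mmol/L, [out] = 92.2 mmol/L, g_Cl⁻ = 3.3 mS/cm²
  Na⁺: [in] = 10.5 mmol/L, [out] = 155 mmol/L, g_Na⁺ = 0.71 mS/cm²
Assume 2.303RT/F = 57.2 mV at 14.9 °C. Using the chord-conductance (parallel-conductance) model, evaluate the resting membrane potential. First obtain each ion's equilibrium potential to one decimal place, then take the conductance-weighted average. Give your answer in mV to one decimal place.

E_K⁺ = (57.2/1)·log₁₀(7.14/117) = -69.5 mV
E_Cl⁻ = (57.2/-1)·log₁₀(92.2/11.5) = -51.7 mV
E_Na⁺ = (57.2/1)·log₁₀(155/10.5) = 66.9 mV
Vm = (Σ gᵢEᵢ)/(Σ gᵢ) = (16·-69.5 + 3.3·-51.7 + 0.71·66.9) / (16 + 3.3 + 0.71)
= -1235.11 / 20.01 = -61.72 mV

-61.7 mV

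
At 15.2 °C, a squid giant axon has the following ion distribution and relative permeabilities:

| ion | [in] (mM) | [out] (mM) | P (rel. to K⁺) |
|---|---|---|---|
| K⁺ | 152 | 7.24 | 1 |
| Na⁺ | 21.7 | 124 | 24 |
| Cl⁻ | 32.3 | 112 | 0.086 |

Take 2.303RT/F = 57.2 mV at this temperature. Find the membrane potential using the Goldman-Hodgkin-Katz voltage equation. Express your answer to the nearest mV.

37 mV

Vm = 57.2 · log₁₀[(Σ P·[cation]ₒ + Σ P·[anion]ᵢ) / (Σ P·[cation]ᵢ + Σ P·[anion]ₒ)]
Numerator = 1×7.24 + 24×124 + 0.086×32.3 = 2986
Denominator = 1×152 + 24×21.7 + 0.086×112 = 682.4
Vm = 57.2 · log₁₀(4.3756) = 57.2 × (0.6410) = 36.67 mV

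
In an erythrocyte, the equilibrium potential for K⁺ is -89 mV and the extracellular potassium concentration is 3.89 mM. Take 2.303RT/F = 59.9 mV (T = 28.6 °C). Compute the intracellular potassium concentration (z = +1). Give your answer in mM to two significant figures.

Nernst: E = (59.9/1) · log₁₀([out]/[in]), so log₁₀([out]/[in]) = -89.0 × 1 / 59.9 = -1.4858.
[out]/[in] = 10^(-1.4858) = 0.03267.
[in] = 3.89 / 0.03267 = 119.1 mM.

120 mM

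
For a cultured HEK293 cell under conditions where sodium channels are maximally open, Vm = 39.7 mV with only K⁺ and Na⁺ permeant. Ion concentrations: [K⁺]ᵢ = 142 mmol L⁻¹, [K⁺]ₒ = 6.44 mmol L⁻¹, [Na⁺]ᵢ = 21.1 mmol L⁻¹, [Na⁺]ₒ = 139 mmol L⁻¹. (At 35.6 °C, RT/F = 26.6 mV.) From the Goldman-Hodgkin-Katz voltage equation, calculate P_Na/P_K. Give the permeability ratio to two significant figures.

14

Let α = P_Na/P_K. GHK: Vm = 26.6·ln[(Kₒ + α·Naₒ)/(Kᵢ + α·Naᵢ)].
e^(Vm/26.6) = e^(39.7/26.6) = 4.4481
So 4.4481·(Kᵢ + α·Naᵢ) = Kₒ + α·Naₒ → α = (4.4481·142.0 − 6.44) / (139.0 − 4.4481·21.1)
α = (631.6 − 6.44) / (139.0 − 93.86) = 625.2/45.14 = 13.85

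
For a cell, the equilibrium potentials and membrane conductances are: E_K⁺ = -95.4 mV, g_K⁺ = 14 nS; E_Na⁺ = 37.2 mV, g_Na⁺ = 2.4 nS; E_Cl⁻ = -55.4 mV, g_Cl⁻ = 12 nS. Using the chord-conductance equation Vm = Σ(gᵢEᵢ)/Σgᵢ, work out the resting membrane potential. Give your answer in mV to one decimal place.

Σ gᵢEᵢ = 14·(-95.4) + 2.4·(37.2) + 12·(-55.4) = -1911.12
Σ gᵢ = 14 + 2.4 + 12 = 28.4
Vm = -1911.12 / 28.4 = -67.29 mV

-67.3 mV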